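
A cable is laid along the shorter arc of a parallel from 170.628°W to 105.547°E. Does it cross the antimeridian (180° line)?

Naïve |105.547 − -170.628| = 276.175° > 180°, so the shorter arc goes the other way round — across 180°.
Signed shortest Δλ = ((105.547 − -170.628 + 180) mod 360) − 180 = -83.825°.
Going west by 83.825° from -170.628° passes through 180° before reaching +105.547°.

Yes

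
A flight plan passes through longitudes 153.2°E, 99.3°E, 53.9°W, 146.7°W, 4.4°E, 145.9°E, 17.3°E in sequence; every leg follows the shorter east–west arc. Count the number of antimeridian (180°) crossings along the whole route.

Leg 1: +153.2° → +99.3°, shortest Δλ = -53.9° (west) — does not cross 180°.
Leg 2: +99.3° → -53.9°, shortest Δλ = -153.2° (west) — does not cross 180°.
Leg 3: -53.9° → -146.7°, shortest Δλ = -92.8° (west) — does not cross 180°.
Leg 4: -146.7° → +4.4°, shortest Δλ = 151.1° (east) — does not cross 180°.
Leg 5: +4.4° → +145.9°, shortest Δλ = 141.5° (east) — does not cross 180°.
Leg 6: +145.9° → +17.3°, shortest Δλ = -128.6° (west) — does not cross 180°.
Total crossings: 0.

0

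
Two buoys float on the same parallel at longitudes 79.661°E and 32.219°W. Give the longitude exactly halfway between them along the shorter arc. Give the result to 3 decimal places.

23.721°E

Signed shortest Δλ from +79.661° to -32.219° is -111.880°.
Midpoint longitude = +79.661° + (-111.880°)/2 = +79.661° − 55.940° = +23.721°.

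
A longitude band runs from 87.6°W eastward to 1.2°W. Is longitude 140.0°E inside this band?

No

Band width going east from -87.6° to -1.2°: ((-1.2 − -87.6) mod 360) = 86.4°.
Offset of +140.0° east of the west edge: ((140.0 − -87.6) mod 360) = 227.6°.
227.6° > 86.4° ⇒ outside.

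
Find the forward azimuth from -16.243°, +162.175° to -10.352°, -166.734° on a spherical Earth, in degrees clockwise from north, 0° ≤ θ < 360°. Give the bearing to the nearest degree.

83°

Δλ = -166.734 − 162.175 = -328.909°; wrapped into (−180°, 180°]: 31.091°.
θ = atan2( sin Δλ · cos φ₂ , cos φ₁ · sin φ₂ − sin φ₁ · cos φ₂ · cos Δλ )
  = atan2(0.50799, 0.06311) = 82.918° → normalised to [0°, 360°): 82.918°.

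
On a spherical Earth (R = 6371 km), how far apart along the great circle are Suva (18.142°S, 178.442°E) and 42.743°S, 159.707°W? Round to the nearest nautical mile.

Δλ = -159.707 − 178.442 = -338.149°; wrapped into (−180°, 180°]: 21.851°.
Δφ = -42.743 − -18.142 = -24.601°.
a = sin²(Δφ/2) + cos φ₁ · cos φ₂ · sin²(Δλ/2) = 0.070456.
c = 2·atan2(√a, √(1−a)) = 0.53731 rad → d = 6371·c ≈ 3423.20 km ≈ 1848.38 nmi.

1848 nmi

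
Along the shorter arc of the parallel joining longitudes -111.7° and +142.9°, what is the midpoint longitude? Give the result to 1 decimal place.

-164.4°

Signed shortest Δλ from -111.7° to +142.9° is -105.4°.
Midpoint longitude = -111.7° + (-105.4°)/2 = -111.7° − 52.7° = -164.4°.
(The naïve average (-111.7 + +142.9)/2 = 15.6° is on the wrong side of the globe.)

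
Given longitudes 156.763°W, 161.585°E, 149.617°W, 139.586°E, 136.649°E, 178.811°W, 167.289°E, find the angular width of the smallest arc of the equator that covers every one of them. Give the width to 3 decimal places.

Sort the longitudes: -178.811°, -156.763°, -149.617°, +136.649°, +139.586°, +161.585°, +167.289°.
Eastward gaps between consecutive values (wrapping around): 22.048°, 7.146°, 286.266°, 2.937°, 21.999°, 5.704°, 13.900°.
Largest gap = 286.266° ⇒ minimal covering band is its complement: 360° − 286.266° = 73.734°.
Band runs from +136.649° eastward to -149.617°, crossing the antimeridian.

73.734°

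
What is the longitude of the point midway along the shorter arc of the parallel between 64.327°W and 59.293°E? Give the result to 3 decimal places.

2.517°W

Signed shortest Δλ from -64.327° to +59.293° is +123.620°.
Midpoint longitude = -64.327° + (+123.620°)/2 = -64.327° + 61.810° = -2.517°.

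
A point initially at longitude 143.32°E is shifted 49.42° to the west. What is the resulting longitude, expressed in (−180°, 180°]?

Start at +143.32°; shift −49.42° → +93.90°.
+93.90° already lies in (−180°, 180°].

93.90°E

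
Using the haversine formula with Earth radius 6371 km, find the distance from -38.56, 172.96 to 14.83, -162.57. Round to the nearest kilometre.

6460 km

Δλ = -162.57 − 172.96 = -335.53°; wrapped into (−180°, 180°]: 24.47°.
Δφ = 14.83 − -38.56 = 53.39°.
a = sin²(Δφ/2) + cos φ₁ · cos φ₂ · sin²(Δλ/2) = 0.235766.
c = 2·atan2(√a, √(1−a)) = 1.01400 rad → d = 6371·c ≈ 6460.20 km.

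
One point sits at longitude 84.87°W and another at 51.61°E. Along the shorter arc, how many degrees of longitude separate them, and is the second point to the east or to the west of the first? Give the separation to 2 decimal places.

Raw difference: 51.61 − -84.87 = 136.48°.
Normalise into (−180°, 180°]: 136.48° stays 136.48°.
Positive ⇒ the second point lies to the east; separation 136.48°.

136.48° east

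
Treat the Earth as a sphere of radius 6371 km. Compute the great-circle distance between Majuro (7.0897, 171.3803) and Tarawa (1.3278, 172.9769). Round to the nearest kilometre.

Δλ = 172.9769 − 171.3803 = 1.5966°.
Δφ = 1.3278 − 7.0897 = -5.7619°.
a = sin²(Δφ/2) + cos φ₁ · cos φ₂ · sin²(Δλ/2) = 0.002719.
c = 2·atan2(√a, √(1−a)) = 0.10433 rad → d = 6371·c ≈ 664.69 km.

665 km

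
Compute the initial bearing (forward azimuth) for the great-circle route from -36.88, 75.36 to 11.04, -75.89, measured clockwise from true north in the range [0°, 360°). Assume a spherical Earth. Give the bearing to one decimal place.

232.4°

Δλ = -75.89 − 75.36 = -151.25°.
θ = atan2( sin Δλ · cos φ₂ , cos φ₁ · sin φ₂ − sin φ₁ · cos φ₂ · cos Δλ )
  = atan2(-0.47209, -0.36325) = -127.576° → normalised to [0°, 360°): 232.424°.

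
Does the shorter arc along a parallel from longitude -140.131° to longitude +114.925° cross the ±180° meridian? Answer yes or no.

Naïve |114.925 − -140.131| = 255.056° > 180°, so the shorter arc goes the other way round — across 180°.
Signed shortest Δλ = ((114.925 − -140.131 + 180) mod 360) − 180 = -104.944°.
Going west by 104.944° from -140.131° passes through 180° before reaching +114.925°.

Yes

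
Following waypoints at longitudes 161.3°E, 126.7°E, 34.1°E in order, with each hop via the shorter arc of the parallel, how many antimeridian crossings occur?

Leg 1: +161.3° → +126.7°, shortest Δλ = -34.6° (west) — does not cross 180°.
Leg 2: +126.7° → +34.1°, shortest Δλ = -92.6° (west) — does not cross 180°.
Total crossings: 0.

0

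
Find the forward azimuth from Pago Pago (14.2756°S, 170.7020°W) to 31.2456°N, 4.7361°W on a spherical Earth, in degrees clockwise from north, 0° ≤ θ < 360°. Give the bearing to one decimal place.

Δλ = -4.7361 − -170.7020 = 165.9659°.
θ = atan2( sin Δλ · cos φ₂ , cos φ₁ · sin φ₂ − sin φ₁ · cos φ₂ · cos Δλ )
  = atan2(0.20733, 0.29816) = 34.812° → normalised to [0°, 360°): 34.812°.

34.8°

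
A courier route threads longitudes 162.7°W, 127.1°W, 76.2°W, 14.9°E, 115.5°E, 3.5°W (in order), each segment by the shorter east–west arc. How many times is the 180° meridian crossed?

Leg 1: -162.7° → -127.1°, shortest Δλ = 35.6° (east) — does not cross 180°.
Leg 2: -127.1° → -76.2°, shortest Δλ = 50.9° (east) — does not cross 180°.
Leg 3: -76.2° → +14.9°, shortest Δλ = 91.1° (east) — does not cross 180°.
Leg 4: +14.9° → +115.5°, shortest Δλ = 100.6° (east) — does not cross 180°.
Leg 5: +115.5° → -3.5°, shortest Δλ = -119.0° (west) — does not cross 180°.
Total crossings: 0.

0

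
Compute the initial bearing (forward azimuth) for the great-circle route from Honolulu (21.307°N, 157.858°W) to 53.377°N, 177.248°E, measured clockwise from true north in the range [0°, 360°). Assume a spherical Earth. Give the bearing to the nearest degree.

336°

Δλ = 177.248 − -157.858 = 335.106°; wrapped into (−180°, 180°]: -24.894°.
θ = atan2( sin Δλ · cos φ₂ , cos φ₁ · sin φ₂ − sin φ₁ · cos φ₂ · cos Δλ )
  = atan2(-0.25111, 0.55109) = -24.497° → normalised to [0°, 360°): 335.503°.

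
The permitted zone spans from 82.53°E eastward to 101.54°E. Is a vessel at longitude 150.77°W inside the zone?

No

Band width going east from +82.53° to +101.54°: ((101.54 − 82.53) mod 360) = 19.01°.
Offset of -150.77° east of the west edge: ((-150.77 − 82.53) mod 360) = 126.70°.
126.70° > 19.01° ⇒ outside.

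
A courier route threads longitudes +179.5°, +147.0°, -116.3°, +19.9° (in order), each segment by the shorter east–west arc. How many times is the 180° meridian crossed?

1

Leg 1: +179.5° → +147.0°, shortest Δλ = -32.5° (west) — does not cross 180°.
Leg 2: +147.0° → -116.3°, shortest Δλ = 96.7° (east) — crosses 180°.
Leg 3: -116.3° → +19.9°, shortest Δλ = 136.2° (east) — does not cross 180°.
Total crossings: 1.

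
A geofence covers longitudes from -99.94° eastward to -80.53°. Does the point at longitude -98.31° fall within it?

Band width going east from -99.94° to -80.53°: ((-80.53 − -99.94) mod 360) = 19.41°.
Offset of -98.31° east of the west edge: ((-98.31 − -99.94) mod 360) = 1.63°.
1.63° ≤ 19.41° ⇒ inside.

Yes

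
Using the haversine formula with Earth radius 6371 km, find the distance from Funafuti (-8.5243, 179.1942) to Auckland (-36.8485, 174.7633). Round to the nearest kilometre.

Δλ = 174.7633 − 179.1942 = -4.4309°.
Δφ = -36.8485 − -8.5243 = -28.3242°.
a = sin²(Δφ/2) + cos φ₁ · cos φ₂ · sin²(Δλ/2) = 0.061044.
c = 2·atan2(√a, √(1−a)) = 0.49931 rad → d = 6371·c ≈ 3181.12 km.

3181 km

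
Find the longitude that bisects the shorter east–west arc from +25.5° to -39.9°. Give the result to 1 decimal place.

Signed shortest Δλ from +25.5° to -39.9° is -65.4°.
Midpoint longitude = +25.5° + (-65.4°)/2 = +25.5° − 32.7° = -7.2°.

-7.2°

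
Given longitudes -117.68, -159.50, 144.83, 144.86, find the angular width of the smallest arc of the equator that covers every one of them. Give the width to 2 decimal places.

97.49°

Sort the longitudes: -159.50°, -117.68°, +144.83°, +144.86°.
Eastward gaps between consecutive values (wrapping around): 41.82°, 262.51°, 0.03°, 55.64°.
Largest gap = 262.51° ⇒ minimal covering band is its complement: 360° − 262.51° = 97.49°.
Band runs from +144.83° eastward to -117.68°, crossing the antimeridian.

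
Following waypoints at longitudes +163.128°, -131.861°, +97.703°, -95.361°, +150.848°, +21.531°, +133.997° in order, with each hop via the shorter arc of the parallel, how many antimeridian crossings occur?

4

Leg 1: +163.128° → -131.861°, shortest Δλ = 65.011° (east) — crosses 180°.
Leg 2: -131.861° → +97.703°, shortest Δλ = -130.436° (west) — crosses 180°.
Leg 3: +97.703° → -95.361°, shortest Δλ = 166.936° (east) — crosses 180°.
Leg 4: -95.361° → +150.848°, shortest Δλ = -113.791° (west) — crosses 180°.
Leg 5: +150.848° → +21.531°, shortest Δλ = -129.317° (west) — does not cross 180°.
Leg 6: +21.531° → +133.997°, shortest Δλ = 112.466° (east) — does not cross 180°.
Total crossings: 4.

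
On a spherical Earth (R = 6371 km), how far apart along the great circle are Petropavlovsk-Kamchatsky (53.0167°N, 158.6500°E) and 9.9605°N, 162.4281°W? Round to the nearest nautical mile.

Δλ = -162.4281 − 158.6500 = -321.0781°; wrapped into (−180°, 180°]: 38.9219°.
Δφ = 9.9605 − 53.0167 = -43.0562°.
a = sin²(Δφ/2) + cos φ₁ · cos φ₂ · sin²(Δλ/2) = 0.200426.
c = 2·atan2(√a, √(1−a)) = 0.92836 rad → d = 6371·c ≈ 5914.58 km ≈ 3193.62 nmi.

3194 nmi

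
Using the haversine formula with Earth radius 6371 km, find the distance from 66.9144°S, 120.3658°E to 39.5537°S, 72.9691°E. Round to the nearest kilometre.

4200 km

Δλ = 72.9691 − 120.3658 = -47.3967°.
Δφ = -39.5537 − -66.9144 = 27.3607°.
a = sin²(Δφ/2) + cos φ₁ · cos φ₂ · sin²(Δλ/2) = 0.104772.
c = 2·atan2(√a, √(1−a)) = 0.65924 rad → d = 6371·c ≈ 4200.05 km.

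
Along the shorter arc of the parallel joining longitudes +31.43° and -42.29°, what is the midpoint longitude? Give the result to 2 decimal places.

Signed shortest Δλ from +31.43° to -42.29° is -73.72°.
Midpoint longitude = +31.43° + (-73.72°)/2 = +31.43° − 36.86° = -5.43°.

-5.43°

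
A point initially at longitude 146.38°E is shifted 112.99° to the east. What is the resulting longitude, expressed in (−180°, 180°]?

Start at +146.38°; shift +112.99° → +259.37°.
+259.37° lies outside (−180°, 180°]; subtract 360° → -100.63°.

100.63°W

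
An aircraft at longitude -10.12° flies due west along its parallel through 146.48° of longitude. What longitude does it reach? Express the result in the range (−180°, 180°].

-156.60°

Start at -10.12°; shift −146.48° → -156.60°.
-156.60° already lies in (−180°, 180°].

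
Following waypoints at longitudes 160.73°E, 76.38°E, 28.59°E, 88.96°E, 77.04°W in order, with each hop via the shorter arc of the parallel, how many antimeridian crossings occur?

0

Leg 1: +160.73° → +76.38°, shortest Δλ = -84.35° (west) — does not cross 180°.
Leg 2: +76.38° → +28.59°, shortest Δλ = -47.79° (west) — does not cross 180°.
Leg 3: +28.59° → +88.96°, shortest Δλ = 60.37° (east) — does not cross 180°.
Leg 4: +88.96° → -77.04°, shortest Δλ = -166.0° (west) — does not cross 180°.
Total crossings: 0.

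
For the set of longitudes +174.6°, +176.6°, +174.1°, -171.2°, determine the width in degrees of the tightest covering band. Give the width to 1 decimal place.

14.7°

Sort the longitudes: -171.2°, +174.1°, +174.6°, +176.6°.
Eastward gaps between consecutive values (wrapping around): 345.3°, 0.5°, 2.0°, 12.2°.
Largest gap = 345.3° ⇒ minimal covering band is its complement: 360° − 345.3° = 14.7°.
Band runs from +174.1° eastward to -171.2°, crossing the antimeridian.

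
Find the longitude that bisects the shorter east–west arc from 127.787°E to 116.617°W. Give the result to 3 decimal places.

Signed shortest Δλ from +127.787° to -116.617° is +115.596°.
Midpoint longitude = +127.787° + (+115.596°)/2 = +127.787° + 57.798° = +185.585°.
Normalise into (−180°, 180°]: -174.415°.
(The naïve average (+127.787 + -116.617)/2 = 5.585° is on the wrong side of the globe.)

174.415°W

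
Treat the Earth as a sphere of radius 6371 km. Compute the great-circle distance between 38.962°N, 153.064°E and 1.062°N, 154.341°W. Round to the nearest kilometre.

Δλ = -154.341 − 153.064 = -307.405°; wrapped into (−180°, 180°]: 52.595°.
Δφ = 1.062 − 38.962 = -37.900°.
a = sin²(Δφ/2) + cos φ₁ · cos φ₂ · sin²(Δλ/2) = 0.258050.
c = 2·atan2(√a, √(1−a)) = 1.06569 rad → d = 6371·c ≈ 6789.51 km.

6790 km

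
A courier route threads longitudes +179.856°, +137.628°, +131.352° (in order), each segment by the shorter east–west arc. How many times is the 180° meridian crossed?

Leg 1: +179.856° → +137.628°, shortest Δλ = -42.228° (west) — does not cross 180°.
Leg 2: +137.628° → +131.352°, shortest Δλ = -6.276° (west) — does not cross 180°.
Total crossings: 0.

0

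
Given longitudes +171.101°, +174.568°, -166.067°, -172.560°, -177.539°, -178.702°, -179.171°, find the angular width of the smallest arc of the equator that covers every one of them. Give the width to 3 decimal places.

22.832°

Sort the longitudes: -179.171°, -178.702°, -177.539°, -172.560°, -166.067°, +171.101°, +174.568°.
Eastward gaps between consecutive values (wrapping around): 0.469°, 1.163°, 4.979°, 6.493°, 337.168°, 3.467°, 6.261°.
Largest gap = 337.168° ⇒ minimal covering band is its complement: 360° − 337.168° = 22.832°.
Band runs from +171.101° eastward to -166.067°, crossing the antimeridian.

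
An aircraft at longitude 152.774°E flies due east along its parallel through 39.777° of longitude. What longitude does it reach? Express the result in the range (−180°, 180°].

Start at +152.774°; shift +39.777° → +192.551°.
+192.551° lies outside (−180°, 180°]; subtract 360° → -167.449°.

167.449°W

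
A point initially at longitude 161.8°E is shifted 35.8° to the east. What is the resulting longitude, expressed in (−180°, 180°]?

Start at +161.8°; shift +35.8° → +197.6°.
+197.6° lies outside (−180°, 180°]; subtract 360° → -162.4°.

162.4°W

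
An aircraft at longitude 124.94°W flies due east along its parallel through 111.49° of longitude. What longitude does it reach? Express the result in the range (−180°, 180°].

13.45°W

Start at -124.94°; shift +111.49° → -13.45°.
-13.45° already lies in (−180°, 180°].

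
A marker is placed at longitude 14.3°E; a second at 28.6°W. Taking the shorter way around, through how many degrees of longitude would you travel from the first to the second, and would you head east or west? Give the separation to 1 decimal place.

Raw difference: -28.6 − 14.3 = -42.9°.
Normalise into (−180°, 180°]: -42.9° stays -42.9°.
Negative ⇒ the second point lies to the west; separation 42.9°.

42.9° west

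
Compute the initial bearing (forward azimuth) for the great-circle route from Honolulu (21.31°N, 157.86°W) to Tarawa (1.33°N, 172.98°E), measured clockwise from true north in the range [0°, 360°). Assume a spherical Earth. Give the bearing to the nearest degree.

239°

Δλ = 172.98 − -157.86 = 330.84°; wrapped into (−180°, 180°]: -29.16°.
θ = atan2( sin Δλ · cos φ₂ , cos φ₁ · sin φ₂ − sin φ₁ · cos φ₂ · cos Δλ )
  = atan2(-0.48712, -0.29565) = -121.255° → normalised to [0°, 360°): 238.745°.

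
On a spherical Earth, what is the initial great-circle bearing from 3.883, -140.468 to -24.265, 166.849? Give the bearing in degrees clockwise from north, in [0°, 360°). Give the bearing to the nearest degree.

Δλ = 166.849 − -140.468 = 307.317°; wrapped into (−180°, 180°]: -52.683°.
θ = atan2( sin Δλ · cos φ₂ , cos φ₁ · sin φ₂ − sin φ₁ · cos φ₂ · cos Δλ )
  = atan2(-0.72503, -0.44744) = -121.680° → normalised to [0°, 360°): 238.320°.

238°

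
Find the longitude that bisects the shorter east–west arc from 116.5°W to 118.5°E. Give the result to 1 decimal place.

179.0°W

Signed shortest Δλ from -116.5° to +118.5° is -125.0°.
Midpoint longitude = -116.5° + (-125.0°)/2 = -116.5° − 62.5° = -179.0°.
(The naïve average (-116.5 + +118.5)/2 = 1.0° is on the wrong side of the globe.)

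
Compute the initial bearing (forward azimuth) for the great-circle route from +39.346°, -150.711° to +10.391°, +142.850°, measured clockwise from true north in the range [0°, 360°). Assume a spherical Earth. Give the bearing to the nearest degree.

263°

Δλ = 142.850 − -150.711 = 293.561°; wrapped into (−180°, 180°]: -66.439°.
θ = atan2( sin Δλ · cos φ₂ , cos φ₁ · sin φ₂ − sin φ₁ · cos φ₂ · cos Δλ )
  = atan2(-0.90160, -0.10979) = -96.943° → normalised to [0°, 360°): 263.057°.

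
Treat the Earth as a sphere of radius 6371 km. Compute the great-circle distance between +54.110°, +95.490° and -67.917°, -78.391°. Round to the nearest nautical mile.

Δλ = -78.391 − 95.490 = -173.881°.
Δφ = -67.917 − 54.110 = -122.027°.
a = sin²(Δφ/2) + cos φ₁ · cos φ₂ · sin²(Δλ/2) = 0.984925.
c = 2·atan2(√a, √(1−a)) = 2.89541 rad → d = 6371·c ≈ 18446.65 km ≈ 9960.39 nmi.

9960 nmi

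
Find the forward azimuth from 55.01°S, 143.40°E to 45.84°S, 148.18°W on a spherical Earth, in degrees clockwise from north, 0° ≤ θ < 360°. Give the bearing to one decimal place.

107.3°

Δλ = -148.18 − 143.40 = -291.58°; wrapped into (−180°, 180°]: 68.42°.
θ = atan2( sin Δλ · cos φ₂ , cos φ₁ · sin φ₂ − sin φ₁ · cos φ₂ · cos Δλ )
  = atan2(0.64783, -0.20146) = 107.274° → normalised to [0°, 360°): 107.274°.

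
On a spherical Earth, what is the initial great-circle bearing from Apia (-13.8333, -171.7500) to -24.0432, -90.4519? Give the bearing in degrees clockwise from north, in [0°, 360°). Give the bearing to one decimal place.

111.9°

Δλ = -90.4519 − -171.7500 = 81.2981°.
θ = atan2( sin Δλ · cos φ₂ , cos φ₁ · sin φ₂ − sin φ₁ · cos φ₂ · cos Δλ )
  = atan2(0.90273, -0.36257) = 111.882° → normalised to [0°, 360°): 111.882°.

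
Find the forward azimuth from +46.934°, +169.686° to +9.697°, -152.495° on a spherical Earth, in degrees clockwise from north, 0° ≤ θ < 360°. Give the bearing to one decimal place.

Δλ = -152.495 − 169.686 = -322.181°; wrapped into (−180°, 180°]: 37.819°.
θ = atan2( sin Δλ · cos φ₂ , cos φ₁ · sin φ₂ − sin φ₁ · cos φ₂ · cos Δλ )
  = atan2(0.60441, -0.45385) = 126.903° → normalised to [0°, 360°): 126.903°.

126.9°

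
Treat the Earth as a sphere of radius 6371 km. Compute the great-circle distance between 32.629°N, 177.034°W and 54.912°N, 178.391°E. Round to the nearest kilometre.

Δλ = 178.391 − -177.034 = 355.425°; wrapped into (−180°, 180°]: -4.575°.
Δφ = 54.912 − 32.629 = 22.283°.
a = sin²(Δφ/2) + cos φ₁ · cos φ₂ · sin²(Δλ/2) = 0.038110.
c = 2·atan2(√a, √(1−a)) = 0.39296 rad → d = 6371·c ≈ 2503.55 km.

2504 km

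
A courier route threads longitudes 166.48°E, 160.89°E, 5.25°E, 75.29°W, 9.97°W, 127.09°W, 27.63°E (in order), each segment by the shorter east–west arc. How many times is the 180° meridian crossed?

Leg 1: +166.48° → +160.89°, shortest Δλ = -5.59° (west) — does not cross 180°.
Leg 2: +160.89° → +5.25°, shortest Δλ = -155.64° (west) — does not cross 180°.
Leg 3: +5.25° → -75.29°, shortest Δλ = -80.54° (west) — does not cross 180°.
Leg 4: -75.29° → -9.97°, shortest Δλ = 65.32° (east) — does not cross 180°.
Leg 5: -9.97° → -127.09°, shortest Δλ = -117.12° (west) — does not cross 180°.
Leg 6: -127.09° → +27.63°, shortest Δλ = 154.72° (east) — does not cross 180°.
Total crossings: 0.

0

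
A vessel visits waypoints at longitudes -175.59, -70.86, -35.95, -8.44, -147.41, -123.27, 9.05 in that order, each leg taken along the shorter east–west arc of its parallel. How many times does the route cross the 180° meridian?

0

Leg 1: -175.59° → -70.86°, shortest Δλ = 104.73° (east) — does not cross 180°.
Leg 2: -70.86° → -35.95°, shortest Δλ = 34.91° (east) — does not cross 180°.
Leg 3: -35.95° → -8.44°, shortest Δλ = 27.51° (east) — does not cross 180°.
Leg 4: -8.44° → -147.41°, shortest Δλ = -138.97° (west) — does not cross 180°.
Leg 5: -147.41° → -123.27°, shortest Δλ = 24.14° (east) — does not cross 180°.
Leg 6: -123.27° → +9.05°, shortest Δλ = 132.32° (east) — does not cross 180°.
Total crossings: 0.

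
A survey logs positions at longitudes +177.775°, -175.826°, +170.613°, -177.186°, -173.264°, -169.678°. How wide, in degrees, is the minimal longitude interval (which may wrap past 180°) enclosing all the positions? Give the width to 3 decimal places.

Sort the longitudes: -177.186°, -175.826°, -173.264°, -169.678°, +170.613°, +177.775°.
Eastward gaps between consecutive values (wrapping around): 1.360°, 2.562°, 3.586°, 340.291°, 7.162°, 5.039°.
Largest gap = 340.291° ⇒ minimal covering band is its complement: 360° − 340.291° = 19.709°.
Band runs from +170.613° eastward to -169.678°, crossing the antimeridian.

19.709°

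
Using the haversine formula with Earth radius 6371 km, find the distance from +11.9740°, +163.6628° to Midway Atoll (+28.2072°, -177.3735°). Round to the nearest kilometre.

2672 km

Δλ = -177.3735 − 163.6628 = -341.0363°; wrapped into (−180°, 180°]: 18.9637°.
Δφ = 28.2072 − 11.9740 = 16.2332°.
a = sin²(Δφ/2) + cos φ₁ · cos φ₂ · sin²(Δλ/2) = 0.043329.
c = 2·atan2(√a, √(1−a)) = 0.41938 rad → d = 6371·c ≈ 2671.85 km.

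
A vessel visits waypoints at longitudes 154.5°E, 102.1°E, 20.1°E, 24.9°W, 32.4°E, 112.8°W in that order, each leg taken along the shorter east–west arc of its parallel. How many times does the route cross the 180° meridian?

0

Leg 1: +154.5° → +102.1°, shortest Δλ = -52.4° (west) — does not cross 180°.
Leg 2: +102.1° → +20.1°, shortest Δλ = -82.0° (west) — does not cross 180°.
Leg 3: +20.1° → -24.9°, shortest Δλ = -45.0° (west) — does not cross 180°.
Leg 4: -24.9° → +32.4°, shortest Δλ = 57.3° (east) — does not cross 180°.
Leg 5: +32.4° → -112.8°, shortest Δλ = -145.2° (west) — does not cross 180°.
Total crossings: 0.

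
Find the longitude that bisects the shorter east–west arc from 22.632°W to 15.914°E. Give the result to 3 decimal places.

Signed shortest Δλ from -22.632° to +15.914° is +38.546°.
Midpoint longitude = -22.632° + (+38.546°)/2 = -22.632° + 19.273° = -3.359°.

3.359°W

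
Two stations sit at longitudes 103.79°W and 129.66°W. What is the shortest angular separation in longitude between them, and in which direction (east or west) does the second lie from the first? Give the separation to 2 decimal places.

25.87° west

Raw difference: -129.66 − -103.79 = -25.87°.
Normalise into (−180°, 180°]: -25.87° stays -25.87°.
Negative ⇒ the second point lies to the west; separation 25.87°.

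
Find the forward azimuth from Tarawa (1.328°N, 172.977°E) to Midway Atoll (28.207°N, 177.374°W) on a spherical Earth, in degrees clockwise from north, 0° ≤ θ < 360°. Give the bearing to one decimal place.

18.1°

Δλ = -177.374 − 172.977 = -350.351°; wrapped into (−180°, 180°]: 9.649°.
θ = atan2( sin Δλ · cos φ₂ , cos φ₁ · sin φ₂ − sin φ₁ · cos φ₂ · cos Δλ )
  = atan2(0.14771, 0.45240) = 18.082° → normalised to [0°, 360°): 18.082°.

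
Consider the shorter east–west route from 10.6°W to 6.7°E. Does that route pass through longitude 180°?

No

Signed shortest Δλ = ((6.7 − -10.6 + 180) mod 360) − 180 = 17.3°.
Going east by 17.3° from -10.6° reaches +6.7° without touching 180°.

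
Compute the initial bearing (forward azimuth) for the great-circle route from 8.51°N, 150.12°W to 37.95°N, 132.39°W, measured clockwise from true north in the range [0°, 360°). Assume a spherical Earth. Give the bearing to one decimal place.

25.8°

Δλ = -132.39 − -150.12 = 17.73°.
θ = atan2( sin Δλ · cos φ₂ , cos φ₁ · sin φ₂ − sin φ₁ · cos φ₂ · cos Δλ )
  = atan2(0.24014, 0.49705) = 25.786° → normalised to [0°, 360°): 25.786°.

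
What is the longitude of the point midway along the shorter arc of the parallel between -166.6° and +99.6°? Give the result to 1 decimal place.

Signed shortest Δλ from -166.6° to +99.6° is -93.8°.
Midpoint longitude = -166.6° + (-93.8°)/2 = -166.6° − 46.9° = -213.5°.
Normalise into (−180°, 180°]: +146.5°.
(The naïve average (-166.6 + +99.6)/2 = -33.5° is on the wrong side of the globe.)

+146.5°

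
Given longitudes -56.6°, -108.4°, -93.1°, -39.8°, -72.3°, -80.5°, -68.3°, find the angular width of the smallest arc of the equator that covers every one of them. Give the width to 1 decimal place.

Sort the longitudes: -108.4°, -93.1°, -80.5°, -72.3°, -68.3°, -56.6°, -39.8°.
Eastward gaps between consecutive values (wrapping around): 15.3°, 12.6°, 8.2°, 4.0°, 11.7°, 16.8°, 291.4°.
Largest gap = 291.4° ⇒ minimal covering band is its complement: 360° − 291.4° = 68.6°.
Band runs from -108.4° eastward to -39.8°.

68.6°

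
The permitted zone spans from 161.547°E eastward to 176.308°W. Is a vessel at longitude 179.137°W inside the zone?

Band width going east from +161.547° to -176.308°: ((-176.308 − 161.547) mod 360) = 22.145°.
Offset of -179.137° east of the west edge: ((-179.137 − 161.547) mod 360) = 19.316°.
19.316° ≤ 22.145° ⇒ inside.

Yes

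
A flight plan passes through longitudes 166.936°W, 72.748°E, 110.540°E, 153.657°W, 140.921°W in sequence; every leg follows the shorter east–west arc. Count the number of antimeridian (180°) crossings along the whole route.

Leg 1: -166.936° → +72.748°, shortest Δλ = -120.316° (west) — crosses 180°.
Leg 2: +72.748° → +110.540°, shortest Δλ = 37.792° (east) — does not cross 180°.
Leg 3: +110.540° → -153.657°, shortest Δλ = 95.803° (east) — crosses 180°.
Leg 4: -153.657° → -140.921°, shortest Δλ = 12.736° (east) — does not cross 180°.
Total crossings: 2.

2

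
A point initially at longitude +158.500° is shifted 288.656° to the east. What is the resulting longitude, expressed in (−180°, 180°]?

+87.156°

Start at +158.500°; shift +288.656° → +447.156°.
+447.156° lies outside (−180°, 180°]; subtract 360° → +87.156°.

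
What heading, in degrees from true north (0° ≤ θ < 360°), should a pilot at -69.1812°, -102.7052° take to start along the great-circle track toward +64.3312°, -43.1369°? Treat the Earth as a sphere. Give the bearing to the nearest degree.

Δλ = -43.1369 − -102.7052 = 59.5683°.
θ = atan2( sin Δλ · cos φ₂ , cos φ₁ · sin φ₂ − sin φ₁ · cos φ₂ · cos Δλ )
  = atan2(0.37349, 0.52542) = 35.407° → normalised to [0°, 360°): 35.407°.

35°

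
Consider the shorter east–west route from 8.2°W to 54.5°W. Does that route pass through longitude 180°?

Signed shortest Δλ = ((-54.5 − -8.2 + 180) mod 360) − 180 = -46.3°.
Going west by 46.3° from -8.2° reaches -54.5° without touching 180°.

No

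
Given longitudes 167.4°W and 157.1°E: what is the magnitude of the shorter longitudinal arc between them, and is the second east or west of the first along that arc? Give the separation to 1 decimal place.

Raw difference: 157.1 − -167.4 = 324.5°.
Normalise into (−180°, 180°]: 324.5° − 360° = -35.5°.
Negative ⇒ the second point lies to the west; separation 35.5°.

35.5° west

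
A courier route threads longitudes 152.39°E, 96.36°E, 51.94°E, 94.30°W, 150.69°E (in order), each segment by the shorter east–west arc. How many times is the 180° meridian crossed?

1

Leg 1: +152.39° → +96.36°, shortest Δλ = -56.03° (west) — does not cross 180°.
Leg 2: +96.36° → +51.94°, shortest Δλ = -44.42° (west) — does not cross 180°.
Leg 3: +51.94° → -94.30°, shortest Δλ = -146.24° (west) — does not cross 180°.
Leg 4: -94.30° → +150.69°, shortest Δλ = -115.01° (west) — crosses 180°.
Total crossings: 1.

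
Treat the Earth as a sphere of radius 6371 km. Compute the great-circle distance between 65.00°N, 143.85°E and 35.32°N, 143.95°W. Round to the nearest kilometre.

Δλ = -143.95 − 143.85 = -287.80°; wrapped into (−180°, 180°]: 72.20°.
Δφ = 35.32 − 65.00 = -29.68°.
a = sin²(Δφ/2) + cos φ₁ · cos φ₂ · sin²(Δλ/2) = 0.185306.
c = 2·atan2(√a, √(1−a)) = 0.89003 rad → d = 6371·c ≈ 5670.39 km.

5670 km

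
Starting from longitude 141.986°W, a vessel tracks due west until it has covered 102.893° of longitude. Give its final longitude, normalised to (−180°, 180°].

Start at -141.986°; shift −102.893° → -244.879°.
-244.879° lies outside (−180°, 180°]; add 360° → +115.121°.

115.121°E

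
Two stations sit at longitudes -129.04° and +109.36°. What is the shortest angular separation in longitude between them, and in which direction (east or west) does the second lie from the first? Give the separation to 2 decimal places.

121.60° west

Raw difference: 109.36 − -129.04 = 238.4°.
Normalise into (−180°, 180°]: 238.4° − 360° = -121.6°.
Negative ⇒ the second point lies to the west; separation 121.60°.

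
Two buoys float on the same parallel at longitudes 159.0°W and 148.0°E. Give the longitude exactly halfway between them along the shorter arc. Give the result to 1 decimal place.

174.5°E

Signed shortest Δλ from -159.0° to +148.0° is -53.0°.
Midpoint longitude = -159.0° + (-53.0°)/2 = -159.0° − 26.5° = -185.5°.
Normalise into (−180°, 180°]: +174.5°.
(The naïve average (-159.0 + +148.0)/2 = -5.5° is on the wrong side of the globe.)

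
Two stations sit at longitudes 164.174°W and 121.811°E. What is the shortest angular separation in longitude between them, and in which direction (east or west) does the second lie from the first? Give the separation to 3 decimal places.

Raw difference: 121.811 − -164.174 = 285.985°.
Normalise into (−180°, 180°]: 285.985° − 360° = -74.015°.
Negative ⇒ the second point lies to the west; separation 74.015°.

74.015° west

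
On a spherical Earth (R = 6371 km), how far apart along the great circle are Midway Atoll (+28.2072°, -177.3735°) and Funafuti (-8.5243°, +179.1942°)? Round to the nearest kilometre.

4101 km

Δλ = 179.1942 − -177.3735 = 356.5677°; wrapped into (−180°, 180°]: -3.4323°.
Δφ = -8.5243 − 28.2072 = -36.7315°.
a = sin²(Δφ/2) + cos φ₁ · cos φ₂ · sin²(Δλ/2) = 0.100058.
c = 2·atan2(√a, √(1−a)) = 0.64369 rad → d = 6371·c ≈ 4100.98 km.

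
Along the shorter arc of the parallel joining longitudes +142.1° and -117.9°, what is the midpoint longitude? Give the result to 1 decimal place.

Signed shortest Δλ from +142.1° to -117.9° is +100.0°.
Midpoint longitude = +142.1° + (+100.0°)/2 = +142.1° + 50.0° = +192.1°.
Normalise into (−180°, 180°]: -167.9°.
(The naïve average (+142.1 + -117.9)/2 = 12.1° is on the wrong side of the globe.)

-167.9°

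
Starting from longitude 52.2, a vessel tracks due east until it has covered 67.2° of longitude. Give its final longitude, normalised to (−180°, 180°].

Start at +52.2°; shift +67.2° → +119.4°.
+119.4° already lies in (−180°, 180°].

+119.4°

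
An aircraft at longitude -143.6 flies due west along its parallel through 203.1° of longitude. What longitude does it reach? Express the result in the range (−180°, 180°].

Start at -143.6°; shift −203.1° → -346.7°.
-346.7° lies outside (−180°, 180°]; add 360° → +13.3°.

+13.3°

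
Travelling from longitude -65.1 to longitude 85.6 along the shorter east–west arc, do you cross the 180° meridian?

Signed shortest Δλ = ((85.6 − -65.1 + 180) mod 360) − 180 = 150.7°.
Going east by 150.7° from -65.1° reaches +85.6° without touching 180°.

No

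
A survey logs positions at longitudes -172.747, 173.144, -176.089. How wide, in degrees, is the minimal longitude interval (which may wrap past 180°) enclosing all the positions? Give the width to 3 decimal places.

Sort the longitudes: -176.089°, -172.747°, +173.144°.
Eastward gaps between consecutive values (wrapping around): 3.342°, 345.891°, 10.767°.
Largest gap = 345.891° ⇒ minimal covering band is its complement: 360° − 345.891° = 14.109°.
Band runs from +173.144° eastward to -172.747°, crossing the antimeridian.

14.109°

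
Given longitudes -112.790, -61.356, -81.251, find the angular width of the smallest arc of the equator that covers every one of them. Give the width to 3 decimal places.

51.434°

Sort the longitudes: -112.790°, -81.251°, -61.356°.
Eastward gaps between consecutive values (wrapping around): 31.539°, 19.895°, 308.566°.
Largest gap = 308.566° ⇒ minimal covering band is its complement: 360° − 308.566° = 51.434°.
Band runs from -112.790° eastward to -61.356°.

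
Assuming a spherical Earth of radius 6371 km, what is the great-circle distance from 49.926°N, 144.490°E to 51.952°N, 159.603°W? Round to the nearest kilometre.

3826 km

Δλ = -159.603 − 144.490 = -304.093°; wrapped into (−180°, 180°]: 55.907°.
Δφ = 51.952 − 49.926 = 2.026°.
a = sin²(Δφ/2) + cos φ₁ · cos φ₂ · sin²(Δλ/2) = 0.087496.
c = 2·atan2(√a, √(1−a)) = 0.60058 rad → d = 6371·c ≈ 3826.29 km.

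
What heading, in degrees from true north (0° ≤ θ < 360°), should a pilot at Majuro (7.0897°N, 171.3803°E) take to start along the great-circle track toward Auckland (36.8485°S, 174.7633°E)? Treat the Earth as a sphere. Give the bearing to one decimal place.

176.1°

Δλ = 174.7633 − 171.3803 = 3.3830°.
θ = atan2( sin Δλ · cos φ₂ , cos φ₁ · sin φ₂ − sin φ₁ · cos φ₂ · cos Δλ )
  = atan2(0.04722, -0.69371) = 176.106° → normalised to [0°, 360°): 176.106°.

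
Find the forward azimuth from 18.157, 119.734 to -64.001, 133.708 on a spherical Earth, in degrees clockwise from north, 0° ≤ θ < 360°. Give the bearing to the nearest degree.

Δλ = 133.708 − 119.734 = 13.974°.
θ = atan2( sin Δλ · cos φ₂ , cos φ₁ · sin φ₂ − sin φ₁ · cos φ₂ · cos Δλ )
  = atan2(0.10585, -0.98661) = 173.876° → normalised to [0°, 360°): 173.876°.

174°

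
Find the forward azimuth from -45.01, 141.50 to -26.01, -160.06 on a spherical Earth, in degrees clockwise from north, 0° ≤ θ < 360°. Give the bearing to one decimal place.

Δλ = -160.06 − 141.50 = -301.56°; wrapped into (−180°, 180°]: 58.44°.
θ = atan2( sin Δλ · cos φ₂ , cos φ₁ · sin φ₂ − sin φ₁ · cos φ₂ · cos Δλ )
  = atan2(0.76579, 0.02264) = 88.307° → normalised to [0°, 360°): 88.307°.

88.3°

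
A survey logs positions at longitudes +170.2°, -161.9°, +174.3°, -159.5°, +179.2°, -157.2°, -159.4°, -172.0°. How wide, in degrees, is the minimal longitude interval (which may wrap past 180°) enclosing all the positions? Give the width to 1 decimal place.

Sort the longitudes: -172.0°, -161.9°, -159.5°, -159.4°, -157.2°, +170.2°, +174.3°, +179.2°.
Eastward gaps between consecutive values (wrapping around): 10.1°, 2.4°, 0.1°, 2.2°, 327.4°, 4.1°, 4.9°, 8.8°.
Largest gap = 327.4° ⇒ minimal covering band is its complement: 360° − 327.4° = 32.6°.
Band runs from +170.2° eastward to -157.2°, crossing the antimeridian.

32.6°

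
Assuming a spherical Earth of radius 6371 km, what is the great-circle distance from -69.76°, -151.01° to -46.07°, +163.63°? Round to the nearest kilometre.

Δλ = 163.63 − -151.01 = 314.64°; wrapped into (−180°, 180°]: -45.36°.
Δφ = -46.07 − -69.76 = 23.69°.
a = sin²(Δφ/2) + cos φ₁ · cos φ₂ · sin²(Δλ/2) = 0.077818.
c = 2·atan2(√a, √(1−a)) = 0.56542 rad → d = 6371·c ≈ 3602.28 km.

3602 km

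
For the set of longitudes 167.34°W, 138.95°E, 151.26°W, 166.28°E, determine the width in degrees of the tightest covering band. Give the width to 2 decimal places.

69.79°

Sort the longitudes: -167.34°, -151.26°, +138.95°, +166.28°.
Eastward gaps between consecutive values (wrapping around): 16.08°, 290.21°, 27.33°, 26.38°.
Largest gap = 290.21° ⇒ minimal covering band is its complement: 360° − 290.21° = 69.79°.
Band runs from +138.95° eastward to -151.26°, crossing the antimeridian.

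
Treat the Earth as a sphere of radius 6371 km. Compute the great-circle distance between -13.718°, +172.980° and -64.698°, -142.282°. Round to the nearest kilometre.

Δλ = -142.282 − 172.980 = -315.262°; wrapped into (−180°, 180°]: 44.738°.
Δφ = -64.698 − -13.718 = -50.980°.
a = sin²(Δφ/2) + cos φ₁ · cos φ₂ · sin²(Δλ/2) = 0.245339.
c = 2·atan2(√a, √(1−a)) = 1.03640 rad → d = 6371·c ≈ 6602.90 km.

6603 km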